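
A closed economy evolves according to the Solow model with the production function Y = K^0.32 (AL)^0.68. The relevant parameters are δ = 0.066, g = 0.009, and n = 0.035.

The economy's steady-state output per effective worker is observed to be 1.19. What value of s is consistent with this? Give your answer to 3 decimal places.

s ≈ 0.159

Steady state requires s·f(k) = (n + g + δ)·k, i.e. s·k^α = (n + g + δ)·k.
Since y* = [s/(n + g + δ)]^(α/(1−α)), we have s/(n + g + δ) = (y*)^((1−α)/α) = 1.19^2.125 = 1.4472.
Therefore s = 1.4472 × (n + g + δ) = 1.4472 × 0.110 = 0.1592.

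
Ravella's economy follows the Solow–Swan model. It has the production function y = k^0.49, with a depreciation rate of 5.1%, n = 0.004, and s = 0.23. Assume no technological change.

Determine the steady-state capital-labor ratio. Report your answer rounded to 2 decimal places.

Steady state requires s·f(k) = (n + δ)·k, i.e. s·k^α = (n + δ)·k.
Dividing both sides by k: k^(1−α) = s / (n + δ).
k^0.51 = 0.23 / (0.004 + 0.051) = 0.23 / 0.055 = 4.1818
k* = 4.1818^(1/0.51) ≈ 16.5333

k* ≈ 16.53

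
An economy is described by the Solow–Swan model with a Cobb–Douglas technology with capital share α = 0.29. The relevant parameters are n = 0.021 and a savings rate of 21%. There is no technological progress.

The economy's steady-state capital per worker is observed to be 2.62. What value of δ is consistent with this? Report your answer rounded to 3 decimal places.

Steady state requires s·f(k) = (n + δ)·k, i.e. s·k^α = (n + δ)·k.
So s / (n + δ) = (k*)^(1−α) = 2.62^0.71 = 1.9815.
Therefore n + δ = s / 1.9815 = 0.21 / 1.9815 = 0.1060, so δ = 0.1060 − 0.021 = 0.0850.

δ ≈ 0.085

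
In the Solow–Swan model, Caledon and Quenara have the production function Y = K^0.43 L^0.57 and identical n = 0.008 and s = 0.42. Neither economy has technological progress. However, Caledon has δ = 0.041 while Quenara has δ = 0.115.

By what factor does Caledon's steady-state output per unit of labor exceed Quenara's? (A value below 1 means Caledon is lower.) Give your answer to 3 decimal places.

Steady-state y* = [s/(n + δ)]^(α/(1−α)), so the ratio is [ (s_C/(n + δ)_C) / (s_Q/(n + δ)_Q) ]^0.7544.
s_C/(n + δ)_C = 0.42/0.049 = 8.5714; s_Q/(n + δ)_Q = 0.42/0.123 = 3.4146.
Ratio = (8.5714/3.4146)^0.7544 = 2.5102^0.7544 ≈ 2.0023

ratio ≈ 2.002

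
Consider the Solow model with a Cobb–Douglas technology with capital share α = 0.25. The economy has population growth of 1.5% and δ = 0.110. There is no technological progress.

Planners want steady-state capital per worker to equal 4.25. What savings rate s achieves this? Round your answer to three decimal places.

In steady state, investment equals break-even investment: s·k^α = (n + δ)·k.
So s / (n + δ) = (k*)^(1−α) = 4.25^0.75 = 2.9600.
Therefore s = 2.9600 × (n + δ) = 2.9600 × 0.125 = 0.3700.

s ≈ 0.370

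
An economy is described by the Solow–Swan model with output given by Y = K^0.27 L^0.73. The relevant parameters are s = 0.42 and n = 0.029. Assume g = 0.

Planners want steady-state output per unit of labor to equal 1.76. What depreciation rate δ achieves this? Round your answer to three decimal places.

δ ≈ 0.062

In steady state, investment equals break-even investment: s·k^α = (n + δ)·k.
Since y* = [s/(n + δ)]^(α/(1−α)), we have s/(n + δ) = (y*)^((1−α)/α) = 1.76^2.7037 = 4.6110.
Therefore n + δ = s / 4.6110 = 0.42 / 4.6110 = 0.0911, so δ = 0.0911 − 0.029 = 0.0621.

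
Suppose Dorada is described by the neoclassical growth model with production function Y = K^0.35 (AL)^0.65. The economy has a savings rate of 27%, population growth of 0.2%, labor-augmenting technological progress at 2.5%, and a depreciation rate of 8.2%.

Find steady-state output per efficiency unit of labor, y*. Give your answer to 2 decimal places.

y* ≈ 1.63

Steady state requires s·f(k) = (n + g + δ)·k, i.e. s·k^α = (n + g + δ)·k.
Dividing both sides by k: k^(1−α) = s / (n + g + δ).
k^0.65 = 0.27 / (0.002 + 0.025 + 0.082) = 0.27 / 0.109 = 2.4771
k* = 2.4771^(1/0.65) ≈ 4.0371
y* = (k*)^α = 4.0371^0.35 ≈ 1.6298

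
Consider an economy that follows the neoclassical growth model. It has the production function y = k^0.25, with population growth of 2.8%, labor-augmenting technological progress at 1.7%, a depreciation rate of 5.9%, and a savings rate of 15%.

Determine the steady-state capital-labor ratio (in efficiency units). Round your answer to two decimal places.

In steady state, investment equals break-even investment: s·k^α = (n + g + δ)·k.
Rearranging, k^(1−α) = s / (n + g + δ).
k^0.75 = 0.15 / (0.028 + 0.017 + 0.059) = 0.15 / 0.104 = 1.4423
k* = 1.4423^(1/0.75) ≈ 1.6296

k* = 1.63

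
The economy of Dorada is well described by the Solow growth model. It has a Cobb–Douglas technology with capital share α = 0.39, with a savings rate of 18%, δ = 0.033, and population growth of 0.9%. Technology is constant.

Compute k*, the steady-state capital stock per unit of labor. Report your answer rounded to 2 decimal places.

k* = 10.87

At the steady state, Δk = 0, so s·k^α = (n + δ)·k.
Rearranging, k^(1−α) = s / (n + δ).
k^0.61 = 0.18 / (0.009 + 0.033) = 0.18 / 0.042 = 4.2857
k* = 4.2857^(1/0.61) ≈ 10.8668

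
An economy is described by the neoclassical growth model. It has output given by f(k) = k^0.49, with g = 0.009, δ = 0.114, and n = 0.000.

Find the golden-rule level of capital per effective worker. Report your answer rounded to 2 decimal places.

The golden rule sets f'(k) = n + g + δ, i.e. α·k^(α−1) = n + g + δ.
So k^(1−α) = α / (n + g + δ) = 0.49 / 0.123 = 3.9837.
k_gold = 3.9837^(1/0.51) ≈ 15.0325

k_gold ≈ 15.03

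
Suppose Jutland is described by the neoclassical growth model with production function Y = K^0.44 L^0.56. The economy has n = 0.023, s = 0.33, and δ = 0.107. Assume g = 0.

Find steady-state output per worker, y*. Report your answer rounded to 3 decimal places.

y* = 2.079

At the steady state, Δk = 0, so s·k^α = (n + δ)·k.
Rearranging, k^(1−α) = s / (n + δ).
k^0.56 = 0.33 / (0.023 + 0.107) = 0.33 / 0.130 = 2.5385
k* = 2.5385^(1/0.56) ≈ 5.2779
y* = (k*)^α = 5.2779^0.44 ≈ 2.0791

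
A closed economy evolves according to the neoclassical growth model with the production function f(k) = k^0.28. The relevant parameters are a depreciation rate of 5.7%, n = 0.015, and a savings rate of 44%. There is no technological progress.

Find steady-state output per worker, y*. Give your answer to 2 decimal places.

At the steady state, Δk = 0, so s·k^α = (n + δ)·k.
Rearranging, k^(1−α) = s / (n + δ).
k^0.72 = 0.44 / (0.015 + 0.057) = 0.44 / 0.072 = 6.1111
k* = 6.1111^(1/0.72) ≈ 12.3547
y* = (k*)^α = 12.3547^0.28 ≈ 2.0217

y* = 2.02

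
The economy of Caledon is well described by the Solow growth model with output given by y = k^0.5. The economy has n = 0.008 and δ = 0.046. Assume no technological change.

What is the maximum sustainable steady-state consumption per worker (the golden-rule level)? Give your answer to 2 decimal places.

At the golden rule, f'(k) = n + δ, so α·k^(α−1) = n + δ and k_gold = (α/(n + δ))^(1/(1−α)).
k_gold = (0.5/0.054)^(1/0.5) = 9.2593^2 ≈ 85.7346
c_gold = f(k_gold) − (n + δ)·k_gold = 9.2593 − 0.054×85.7346 ≈ 4.6296

c_gold ≈ 4.63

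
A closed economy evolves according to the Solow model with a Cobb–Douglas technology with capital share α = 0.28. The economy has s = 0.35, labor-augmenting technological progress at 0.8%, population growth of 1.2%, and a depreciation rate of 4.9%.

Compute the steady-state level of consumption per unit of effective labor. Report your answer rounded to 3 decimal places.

c* = 1.222

At the steady state, Δk = 0, so s·k^α = (n + g + δ)·k.
Rearranging, k^(1−α) = s / (n + g + δ).
k^0.72 = 0.35 / (0.012 + 0.008 + 0.049) = 0.35 / 0.069 = 5.0725
k* = 5.0725^(1/0.72) ≈ 9.5384
y* = (k*)^α = 9.5384^0.28 ≈ 1.8804
c* = (1 − s)·y* = (1 − 0.35) × 1.8804 ≈ 1.2223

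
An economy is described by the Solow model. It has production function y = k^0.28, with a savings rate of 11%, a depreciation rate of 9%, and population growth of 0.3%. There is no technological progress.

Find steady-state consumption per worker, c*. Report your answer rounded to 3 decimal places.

c* = 0.950

At the steady state, Δk = 0, so s·k^α = (n + δ)·k.
Rearranging, k^(1−α) = s / (n + δ).
k^0.72 = 0.11 / (0.003 + 0.090) = 0.11 / 0.093 = 1.1828
k* = 1.1828^(1/0.72) ≈ 1.2626
y* = (k*)^α = 1.2626^0.28 ≈ 1.0675
c* = (1 − s)·y* = (1 − 0.11) × 1.0675 ≈ 0.9501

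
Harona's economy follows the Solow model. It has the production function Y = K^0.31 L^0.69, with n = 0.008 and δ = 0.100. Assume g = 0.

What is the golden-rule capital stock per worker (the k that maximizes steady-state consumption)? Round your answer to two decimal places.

The golden rule sets f'(k) = n + δ, i.e. α·k^(α−1) = n + δ.
So k^(1−α) = α / (n + δ) = 0.31 / 0.108 = 2.8704.
k_gold = 2.8704^(1/0.69) ≈ 4.6098

k_gold ≈ 4.61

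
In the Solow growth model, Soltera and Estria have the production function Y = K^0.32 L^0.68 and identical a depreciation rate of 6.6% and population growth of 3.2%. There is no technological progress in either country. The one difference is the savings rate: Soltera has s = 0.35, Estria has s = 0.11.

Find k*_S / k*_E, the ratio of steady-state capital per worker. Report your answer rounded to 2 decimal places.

Steady-state k* = [s/(n + δ)]^(1/(1−α)), so the ratio is [ (s_S/(n + δ)_S) / (s_E/(n + δ)_E) ]^1.4706.
s_S/(n + δ)_S = 0.35/0.098 = 3.5714; s_E/(n + δ)_E = 0.11/0.098 = 1.1224.
Ratio = (3.5714/1.1224)^1.4706 = 3.1819^1.4706 ≈ 5.4859

k*_S / k*_E ≈ 5.49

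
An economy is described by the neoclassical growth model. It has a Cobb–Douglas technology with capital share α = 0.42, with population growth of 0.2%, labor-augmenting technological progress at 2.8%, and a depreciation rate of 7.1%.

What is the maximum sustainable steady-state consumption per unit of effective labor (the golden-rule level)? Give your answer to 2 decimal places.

c_gold ≈ 1.63

At the golden rule, f'(k) = n + g + δ, so α·k^(α−1) = n + g + δ and k_gold = (α/(n + g + δ))^(1/(1−α)).
k_gold = (0.42/0.101)^(1/0.58) = 4.1584^1.7241 ≈ 11.6705
c_gold = f(k_gold) − (n + g + δ)·k_gold = 2.8066 − 0.101×11.6705 ≈ 1.6279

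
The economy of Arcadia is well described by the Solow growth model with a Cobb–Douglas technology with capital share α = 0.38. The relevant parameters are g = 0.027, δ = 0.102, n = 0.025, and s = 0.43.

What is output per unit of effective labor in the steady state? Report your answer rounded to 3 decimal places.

In steady state, investment equals break-even investment: s·k^α = (n + g + δ)·k.
Rearranging, k^(1−α) = s / (n + g + δ).
k^0.62 = 0.43 / (0.025 + 0.027 + 0.102) = 0.43 / 0.154 = 2.7922
k* = 2.7922^(1/0.62) ≈ 5.2392
y* = (k*)^α = 5.2392^0.38 ≈ 1.8764

y* ≈ 1.876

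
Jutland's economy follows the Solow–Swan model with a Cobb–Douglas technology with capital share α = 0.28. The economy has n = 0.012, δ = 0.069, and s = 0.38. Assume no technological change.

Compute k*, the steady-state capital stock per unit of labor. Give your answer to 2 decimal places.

Steady state requires s·f(k) = (n + δ)·k, i.e. s·k^α = (n + δ)·k.
Rearranging, k^(1−α) = s / (n + δ).
k^0.72 = 0.38 / (0.012 + 0.069) = 0.38 / 0.081 = 4.6914
k* = 4.6914^(1/0.72) ≈ 8.5578

k* ≈ 8.56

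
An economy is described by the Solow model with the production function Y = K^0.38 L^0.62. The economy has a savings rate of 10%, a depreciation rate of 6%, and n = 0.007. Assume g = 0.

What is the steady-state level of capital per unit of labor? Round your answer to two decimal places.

k* ≈ 1.91

In steady state, investment equals break-even investment: s·k^α = (n + δ)·k.
Rearranging, k^(1−α) = s / (n + δ).
k^0.62 = 0.10 / (0.007 + 0.060) = 0.10 / 0.067 = 1.4925
k* = 1.4925^(1/0.62) ≈ 1.9077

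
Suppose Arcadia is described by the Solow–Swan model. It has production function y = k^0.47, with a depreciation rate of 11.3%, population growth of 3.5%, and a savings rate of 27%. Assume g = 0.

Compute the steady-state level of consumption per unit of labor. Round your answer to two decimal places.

In steady state, investment equals break-even investment: s·k^α = (n + δ)·k.
Rearranging, k^(1−α) = s / (n + δ).
k^0.53 = 0.27 / (0.035 + 0.113) = 0.27 / 0.148 = 1.8243
k* = 1.8243^(1/0.53) ≈ 3.1091
y* = (k*)^α = 3.1091^0.47 ≈ 1.7043
c* = (1 − s)·y* = (1 − 0.27) × 1.7043 ≈ 1.2441

c* = 1.24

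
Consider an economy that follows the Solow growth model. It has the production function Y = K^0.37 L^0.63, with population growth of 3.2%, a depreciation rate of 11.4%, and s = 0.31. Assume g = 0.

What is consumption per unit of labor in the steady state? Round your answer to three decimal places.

Steady state requires s·f(k) = (n + δ)·k, i.e. s·k^α = (n + δ)·k.
Rearranging, k^(1−α) = s / (n + δ).
k^0.63 = 0.31 / (0.032 + 0.114) = 0.31 / 0.146 = 2.1233
k* = 2.1233^(1/0.63) ≈ 3.3042
y* = (k*)^α = 3.3042^0.37 ≈ 1.5562
c* = (1 − s)·y* = (1 − 0.31) × 1.5562 ≈ 1.0738

c* ≈ 1.074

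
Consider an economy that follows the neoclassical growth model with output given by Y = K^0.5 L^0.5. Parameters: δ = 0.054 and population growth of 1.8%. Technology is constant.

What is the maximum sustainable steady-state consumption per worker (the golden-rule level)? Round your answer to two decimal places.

c_gold ≈ 3.47

At the golden rule, f'(k) = n + δ, so α·k^(α−1) = n + δ and k_gold = (α/(n + δ))^(1/(1−α)).
k_gold = (0.5/0.072)^(1/0.5) = 6.9444^2 ≈ 48.2247
c_gold = f(k_gold) − (n + δ)·k_gold = 6.9444 − 0.072×48.2247 ≈ 3.4722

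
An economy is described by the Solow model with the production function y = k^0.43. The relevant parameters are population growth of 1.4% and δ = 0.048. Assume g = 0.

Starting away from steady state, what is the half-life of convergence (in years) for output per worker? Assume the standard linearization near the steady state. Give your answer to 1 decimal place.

about 19.6 years

Near the steady state the convergence rate is λ = (1 − α)(n + δ).
λ = (1 − 0.43) × 0.062 = 0.57 × 0.062 = 0.03534
Half-life = ln 2 / λ = 0.6931 / 0.03534 ≈ 19.61 years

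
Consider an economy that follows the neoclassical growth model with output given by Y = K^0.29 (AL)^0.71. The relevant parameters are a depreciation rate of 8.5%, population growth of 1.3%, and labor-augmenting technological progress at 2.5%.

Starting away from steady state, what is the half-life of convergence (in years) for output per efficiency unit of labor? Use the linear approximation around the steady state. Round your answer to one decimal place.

Near the steady state the convergence rate is λ = (1 − α)(n + g + δ).
λ = (1 − 0.29) × 0.123 = 0.71 × 0.123 = 0.08733
Half-life = ln 2 / λ = 0.6931 / 0.08733 ≈ 7.94 years

t_½ ≈ 7.9 years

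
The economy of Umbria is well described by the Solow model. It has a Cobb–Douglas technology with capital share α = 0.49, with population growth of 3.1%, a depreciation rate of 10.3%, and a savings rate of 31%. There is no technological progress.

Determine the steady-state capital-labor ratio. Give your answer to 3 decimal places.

k* ≈ 5.179

At the steady state, Δk = 0, so s·k^α = (n + δ)·k.
Rearranging, k^(1−α) = s / (n + δ).
k^0.51 = 0.31 / (0.031 + 0.103) = 0.31 / 0.134 = 2.3134
k* = 2.3134^(1/0.51) ≈ 5.1787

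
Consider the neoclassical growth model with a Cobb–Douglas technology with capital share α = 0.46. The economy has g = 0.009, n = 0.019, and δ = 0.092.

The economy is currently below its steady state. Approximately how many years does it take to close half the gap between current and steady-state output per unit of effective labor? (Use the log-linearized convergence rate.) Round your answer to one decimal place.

half-life ≈ 10.7 years

Near the steady state the convergence rate is λ = (1 − α)(n + g + δ).
λ = (1 − 0.46) × 0.120 = 0.54 × 0.120 = 0.0648
Half-life = ln 2 / λ = 0.6931 / 0.0648 ≈ 10.70 years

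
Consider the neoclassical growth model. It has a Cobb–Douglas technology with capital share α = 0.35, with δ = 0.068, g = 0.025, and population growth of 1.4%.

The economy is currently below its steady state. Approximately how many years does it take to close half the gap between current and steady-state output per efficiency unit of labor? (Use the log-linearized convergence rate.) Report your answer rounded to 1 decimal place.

t_½ ≈ 10.0 years

Near the steady state the convergence rate is λ = (1 − α)(n + g + δ).
λ = (1 − 0.35) × 0.107 = 0.65 × 0.107 = 0.06955
Half-life = ln 2 / λ = 0.6931 / 0.06955 ≈ 9.97 years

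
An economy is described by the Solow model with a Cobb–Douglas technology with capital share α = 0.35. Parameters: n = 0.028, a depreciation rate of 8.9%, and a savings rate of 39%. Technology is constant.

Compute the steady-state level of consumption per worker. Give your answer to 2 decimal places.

c* = 1.17

Steady state requires s·f(k) = (n + δ)·k, i.e. s·k^α = (n + δ)·k.
Dividing both sides by k: k^(1−α) = s / (n + δ).
k^0.65 = 0.39 / (0.028 + 0.089) = 0.39 / 0.117 = 3.3333
k* = 3.3333^(1/0.65) ≈ 6.3741
y* = (k*)^α = 6.3741^0.35 ≈ 1.9123
c* = (1 − s)·y* = (1 − 0.39) × 1.9123 ≈ 1.1665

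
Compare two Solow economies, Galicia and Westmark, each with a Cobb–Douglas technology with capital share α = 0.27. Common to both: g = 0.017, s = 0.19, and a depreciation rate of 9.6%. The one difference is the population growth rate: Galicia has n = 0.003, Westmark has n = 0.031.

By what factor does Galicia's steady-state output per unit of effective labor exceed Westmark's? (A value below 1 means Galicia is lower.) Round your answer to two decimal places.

y*_G / y*_W ≈ 1.08

Steady-state y* = [s/(n + g + δ)]^(α/(1−α)), so the ratio is [ (s_G/(n + g + δ)_G) / (s_W/(n + g + δ)_W) ]^0.3699.
s_G/(n + g + δ)_G = 0.19/0.116 = 1.6379; s_W/(n + g + δ)_W = 0.19/0.144 = 1.3194.
Ratio = (1.6379/1.3194)^0.3699 = 1.2414^0.3699 ≈ 1.0833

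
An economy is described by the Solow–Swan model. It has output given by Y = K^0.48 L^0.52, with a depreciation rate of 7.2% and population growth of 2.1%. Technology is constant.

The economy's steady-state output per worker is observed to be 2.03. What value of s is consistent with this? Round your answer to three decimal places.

At the steady state, Δk = 0, so s·k^α = (n + δ)·k.
Since y* = [s/(n + δ)]^(α/(1−α)), we have s/(n + δ) = (y*)^((1−α)/α) = 2.03^1.0833 = 2.1533.
Therefore s = 2.1533 × (n + δ) = 2.1533 × 0.093 = 0.2003.

s ≈ 0.200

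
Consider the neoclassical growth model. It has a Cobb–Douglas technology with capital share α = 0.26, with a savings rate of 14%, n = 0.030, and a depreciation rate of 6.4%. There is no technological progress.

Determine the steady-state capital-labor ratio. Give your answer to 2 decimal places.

k* = 1.71

Steady state requires s·f(k) = (n + δ)·k, i.e. s·k^α = (n + δ)·k.
Dividing both sides by k: k^(1−α) = s / (n + δ).
k^0.74 = 0.14 / (0.030 + 0.064) = 0.14 / 0.094 = 1.4894
k* = 1.4894^(1/0.74) ≈ 1.7132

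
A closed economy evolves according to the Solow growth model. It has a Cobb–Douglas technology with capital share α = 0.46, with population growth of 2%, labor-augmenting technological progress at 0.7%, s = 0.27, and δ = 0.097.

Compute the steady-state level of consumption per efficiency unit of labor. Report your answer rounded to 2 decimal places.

c* ≈ 1.42

Steady state requires s·f(k) = (n + g + δ)·k, i.e. s·k^α = (n + g + δ)·k.
Rearranging, k^(1−α) = s / (n + g + δ).
k^0.54 = 0.27 / (0.020 + 0.007 + 0.097) = 0.27 / 0.124 = 2.1774
k* = 2.1774^(1/0.54) ≈ 4.2249
y* = (k*)^α = 4.2249^0.46 ≈ 1.9403
c* = (1 − s)·y* = (1 − 0.27) × 1.9403 ≈ 1.4164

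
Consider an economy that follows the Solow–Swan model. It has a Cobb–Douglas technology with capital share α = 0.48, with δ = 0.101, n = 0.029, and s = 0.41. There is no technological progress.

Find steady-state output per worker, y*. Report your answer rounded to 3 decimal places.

In steady state, investment equals break-even investment: s·k^α = (n + δ)·k.
Dividing both sides by k: k^(1−α) = s / (n + δ).
k^0.52 = 0.41 / (0.029 + 0.101) = 0.41 / 0.130 = 3.1538
k* = 3.1538^(1/0.52) ≈ 9.1053
y* = (k*)^α = 9.1053^0.48 ≈ 2.8871

y* = 2.887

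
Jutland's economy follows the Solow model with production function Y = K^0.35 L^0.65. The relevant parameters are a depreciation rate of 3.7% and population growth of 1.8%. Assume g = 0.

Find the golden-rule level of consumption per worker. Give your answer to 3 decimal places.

At the golden rule, f'(k) = n + δ, so α·k^(α−1) = n + δ and k_gold = (α/(n + δ))^(1/(1−α)).
k_gold = (0.35/0.055)^(1/0.65) = 6.3636^1.5385 ≈ 17.2384
c_gold = f(k_gold) − (n + δ)·k_gold = 2.7088 − 0.055×17.2384 ≈ 1.7607

c_gold ≈ 1.761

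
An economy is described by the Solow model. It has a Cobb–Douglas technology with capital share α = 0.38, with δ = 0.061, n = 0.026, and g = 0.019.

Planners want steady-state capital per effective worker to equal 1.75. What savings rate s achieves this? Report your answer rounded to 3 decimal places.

s ≈ 0.150

In steady state, investment equals break-even investment: s·k^α = (n + g + δ)·k.
So s / (n + g + δ) = (k*)^(1−α) = 1.75^0.62 = 1.4148.
Therefore s = 1.4148 × (n + g + δ) = 1.4148 × 0.106 = 0.1500.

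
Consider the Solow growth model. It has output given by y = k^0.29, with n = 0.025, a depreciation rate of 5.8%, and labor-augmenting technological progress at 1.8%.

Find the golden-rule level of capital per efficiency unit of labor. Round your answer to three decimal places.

k_gold ≈ 4.418

The golden rule sets f'(k) = n + g + δ, i.e. α·k^(α−1) = n + g + δ.
So k^(1−α) = α / (n + g + δ) = 0.29 / 0.101 = 2.8713.
k_gold = 2.8713^(1/0.71) ≈ 4.4175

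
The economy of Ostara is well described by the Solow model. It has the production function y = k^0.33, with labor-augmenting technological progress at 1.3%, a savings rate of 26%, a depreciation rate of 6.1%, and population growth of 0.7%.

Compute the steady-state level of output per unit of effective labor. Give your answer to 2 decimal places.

y* = 1.78

At the steady state, Δk = 0, so s·k^α = (n + g + δ)·k.
Dividing both sides by k: k^(1−α) = s / (n + g + δ).
k^0.67 = 0.26 / (0.007 + 0.013 + 0.061) = 0.26 / 0.081 = 3.2099
k* = 3.2099^(1/0.67) ≈ 5.7011
y* = (k*)^α = 5.7011^0.33 ≈ 1.7761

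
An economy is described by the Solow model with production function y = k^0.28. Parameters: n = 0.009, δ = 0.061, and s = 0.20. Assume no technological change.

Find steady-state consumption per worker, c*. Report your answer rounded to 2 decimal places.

Steady state requires s·f(k) = (n + δ)·k, i.e. s·k^α = (n + δ)·k.
Rearranging, k^(1−α) = s / (n + δ).
k^0.72 = 0.20 / (0.009 + 0.061) = 0.20 / 0.070 = 2.8571
k* = 2.8571^(1/0.72) ≈ 4.2976
y* = (k*)^α = 4.2976^0.28 ≈ 1.5042
c* = (1 − s)·y* = (1 − 0.20) × 1.5042 ≈ 1.2034

c* ≈ 1.20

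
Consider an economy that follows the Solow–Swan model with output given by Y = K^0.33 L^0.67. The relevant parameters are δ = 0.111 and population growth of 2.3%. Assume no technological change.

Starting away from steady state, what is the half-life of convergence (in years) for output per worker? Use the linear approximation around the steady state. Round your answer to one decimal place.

half-life ≈ 7.7 years

Near the steady state the convergence rate is λ = (1 − α)(n + δ).
λ = (1 − 0.33) × 0.134 = 0.67 × 0.134 = 0.08978
Half-life = ln 2 / λ = 0.6931 / 0.08978 ≈ 7.72 years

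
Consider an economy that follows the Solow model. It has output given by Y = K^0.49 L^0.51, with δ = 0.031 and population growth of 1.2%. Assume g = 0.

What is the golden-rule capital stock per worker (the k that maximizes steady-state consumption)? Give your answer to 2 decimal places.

The golden rule sets f'(k) = n + δ, i.e. α·k^(α−1) = n + δ.
So k^(1−α) = α / (n + δ) = 0.49 / 0.043 = 11.3953.
k_gold = 11.3953^(1/0.51) ≈ 118.0351

k_gold ≈ 118.04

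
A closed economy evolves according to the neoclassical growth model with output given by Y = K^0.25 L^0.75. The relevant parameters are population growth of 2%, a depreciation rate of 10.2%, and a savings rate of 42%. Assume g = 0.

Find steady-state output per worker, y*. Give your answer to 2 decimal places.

y* ≈ 1.51

At the steady state, Δk = 0, so s·k^α = (n + δ)·k.
Dividing both sides by k: k^(1−α) = s / (n + δ).
k^0.75 = 0.42 / (0.020 + 0.102) = 0.42 / 0.122 = 3.4426
k* = 3.4426^(1/0.75) ≈ 5.1981
y* = (k*)^α = 5.1981^0.25 ≈ 1.5099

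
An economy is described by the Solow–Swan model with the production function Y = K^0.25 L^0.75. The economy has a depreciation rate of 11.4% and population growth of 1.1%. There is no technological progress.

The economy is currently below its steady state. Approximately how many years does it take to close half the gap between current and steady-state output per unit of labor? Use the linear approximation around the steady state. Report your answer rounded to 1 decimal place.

half-life ≈ 7.4 years

Near the steady state the convergence rate is λ = (1 − α)(n + δ).
λ = (1 − 0.25) × 0.125 = 0.75 × 0.125 = 0.09375
Half-life = ln 2 / λ = 0.6931 / 0.09375 ≈ 7.39 years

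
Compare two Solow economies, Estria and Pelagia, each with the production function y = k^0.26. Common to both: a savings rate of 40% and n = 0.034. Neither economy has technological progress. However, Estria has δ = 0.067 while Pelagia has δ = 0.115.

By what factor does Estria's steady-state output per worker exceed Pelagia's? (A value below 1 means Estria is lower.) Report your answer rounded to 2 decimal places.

ratio ≈ 1.15

Steady-state y* = [s/(n + δ)]^(α/(1−α)), so the ratio is [ (s_E/(n + δ)_E) / (s_P/(n + δ)_P) ]^0.3514.
s_E/(n + δ)_E = 0.40/0.101 = 3.9604; s_P/(n + δ)_P = 0.40/0.149 = 2.6846.
Ratio = (3.9604/2.6846)^0.3514 = 1.4752^0.3514 ≈ 1.1464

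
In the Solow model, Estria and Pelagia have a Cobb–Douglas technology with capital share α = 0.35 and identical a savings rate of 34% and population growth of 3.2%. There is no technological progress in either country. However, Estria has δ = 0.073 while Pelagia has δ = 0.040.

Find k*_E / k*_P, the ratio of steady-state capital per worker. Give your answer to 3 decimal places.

Steady-state k* = [s/(n + δ)]^(1/(1−α)), so the ratio is [ (s_E/(n + δ)_E) / (s_P/(n + δ)_P) ]^1.5385.
s_E/(n + δ)_E = 0.34/0.105 = 3.2381; s_P/(n + δ)_P = 0.34/0.072 = 4.7222.
Ratio = (3.2381/4.7222)^1.5385 = 0.6857^1.5385 ≈ 0.5596

k*_E / k*_P ≈ 0.560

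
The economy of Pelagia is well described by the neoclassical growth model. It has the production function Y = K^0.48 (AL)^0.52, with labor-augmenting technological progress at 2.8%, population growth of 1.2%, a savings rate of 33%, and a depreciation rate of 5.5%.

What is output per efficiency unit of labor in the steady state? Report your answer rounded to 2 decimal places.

y* ≈ 3.16

In steady state, investment equals break-even investment: s·k^α = (n + g + δ)·k.
Rearranging, k^(1−α) = s / (n + g + δ).
k^0.52 = 0.33 / (0.012 + 0.028 + 0.055) = 0.33 / 0.095 = 3.4737
k* = 3.4737^(1/0.52) ≈ 10.9644
y* = (k*)^α = 10.9644^0.48 ≈ 3.1564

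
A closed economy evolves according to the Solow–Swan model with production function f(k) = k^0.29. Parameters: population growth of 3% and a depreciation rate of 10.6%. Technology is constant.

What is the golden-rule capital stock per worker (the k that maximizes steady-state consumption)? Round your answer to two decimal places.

k_gold ≈ 2.91

The golden rule sets f'(k) = n + δ, i.e. α·k^(α−1) = n + δ.
So k^(1−α) = α / (n + δ) = 0.29 / 0.136 = 2.1324.
k_gold = 2.1324^(1/0.71) ≈ 2.9053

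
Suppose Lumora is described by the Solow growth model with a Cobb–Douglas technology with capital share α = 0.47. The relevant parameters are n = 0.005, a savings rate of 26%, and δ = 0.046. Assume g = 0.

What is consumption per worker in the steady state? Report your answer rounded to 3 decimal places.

Steady state requires s·f(k) = (n + δ)·k, i.e. s·k^α = (n + δ)·k.
Dividing both sides by k: k^(1−α) = s / (n + δ).
k^0.53 = 0.26 / (0.005 + 0.046) = 0.26 / 0.051 = 5.0980
k* = 5.0980^(1/0.53) ≈ 21.6131
y* = (k*)^α = 21.6131^0.47 ≈ 4.2395
c* = (1 − s)·y* = (1 − 0.26) × 4.2395 ≈ 3.1372

c* ≈ 3.137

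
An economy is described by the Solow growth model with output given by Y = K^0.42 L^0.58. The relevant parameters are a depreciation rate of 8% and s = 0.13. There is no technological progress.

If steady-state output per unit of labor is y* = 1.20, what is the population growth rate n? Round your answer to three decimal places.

n ≈ 0.021

In steady state, investment equals break-even investment: s·k^α = (n + δ)·k.
Since y* = [s/(n + δ)]^(α/(1−α)), we have s/(n + δ) = (y*)^((1−α)/α) = 1.20^1.381 = 1.2863.
Therefore n + δ = s / 1.2863 = 0.13 / 1.2863 = 0.1011, so n = 0.1011 − 0.080 = 0.0211.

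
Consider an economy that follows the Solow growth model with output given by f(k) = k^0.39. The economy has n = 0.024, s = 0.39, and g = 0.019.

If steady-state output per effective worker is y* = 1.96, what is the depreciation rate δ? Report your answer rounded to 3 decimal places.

Steady state requires s·f(k) = (n + g + δ)·k, i.e. s·k^α = (n + g + δ)·k.
Since y* = [s/(n + g + δ)]^(α/(1−α)), we have s/(n + g + δ) = (y*)^((1−α)/α) = 1.96^1.5641 = 2.8650.
Therefore n + g + δ = s / 2.8650 = 0.39 / 2.8650 = 0.1361, so δ = 0.1361 − 0.043 = 0.0931.

δ ≈ 0.093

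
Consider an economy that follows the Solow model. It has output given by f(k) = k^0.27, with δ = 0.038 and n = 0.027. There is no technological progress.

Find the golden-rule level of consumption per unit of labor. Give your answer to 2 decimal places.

At the golden rule, f'(k) = n + δ, so α·k^(α−1) = n + δ and k_gold = (α/(n + δ))^(1/(1−α)).
k_gold = (0.27/0.065)^(1/0.73) = 4.1538^1.3699 ≈ 7.0341
c_gold = f(k_gold) − (n + δ)·k_gold = 1.6933 − 0.065×7.0341 ≈ 1.2361

c_gold ≈ 1.24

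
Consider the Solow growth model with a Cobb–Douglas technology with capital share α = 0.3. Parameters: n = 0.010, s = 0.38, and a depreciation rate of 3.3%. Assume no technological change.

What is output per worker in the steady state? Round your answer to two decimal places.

Steady state requires s·f(k) = (n + δ)·k, i.e. s·k^α = (n + δ)·k.
Dividing both sides by k: k^(1−α) = s / (n + δ).
k^0.7 = 0.38 / (0.010 + 0.033) = 0.38 / 0.043 = 8.8372
k* = 8.8372^(1/0.7) ≈ 22.4842
y* = (k*)^α = 22.4842^0.3 ≈ 2.5443

y* ≈ 2.54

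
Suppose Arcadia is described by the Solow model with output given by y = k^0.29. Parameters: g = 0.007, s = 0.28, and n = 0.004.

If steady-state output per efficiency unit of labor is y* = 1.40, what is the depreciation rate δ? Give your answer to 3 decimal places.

δ ≈ 0.112

At the steady state, Δk = 0, so s·k^α = (n + g + δ)·k.
Since y* = [s/(n + g + δ)]^(α/(1−α)), we have s/(n + g + δ) = (y*)^((1−α)/α) = 1.40^2.4483 = 2.2791.
Therefore n + g + δ = s / 2.2791 = 0.28 / 2.2791 = 0.1229, so δ = 0.1229 − 0.011 = 0.1119.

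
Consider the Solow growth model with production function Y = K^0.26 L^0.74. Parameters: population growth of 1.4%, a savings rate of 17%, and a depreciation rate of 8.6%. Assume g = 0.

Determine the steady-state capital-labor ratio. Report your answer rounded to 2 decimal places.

Steady state requires s·f(k) = (n + δ)·k, i.e. s·k^α = (n + δ)·k.
Dividing both sides by k: k^(1−α) = s / (n + δ).
k^0.74 = 0.17 / (0.014 + 0.086) = 0.17 / 0.100 = 1.7000
k* = 1.7000^(1/0.74) ≈ 2.0484

k* ≈ 2.05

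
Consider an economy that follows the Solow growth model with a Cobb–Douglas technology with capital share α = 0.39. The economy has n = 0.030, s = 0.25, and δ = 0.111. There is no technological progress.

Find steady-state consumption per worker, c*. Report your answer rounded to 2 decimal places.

c* = 1.08

At the steady state, Δk = 0, so s·k^α = (n + δ)·k.
Rearranging, k^(1−α) = s / (n + δ).
k^0.61 = 0.25 / (0.030 + 0.111) = 0.25 / 0.141 = 1.7730
k* = 1.7730^(1/0.61) ≈ 2.5569
y* = (k*)^α = 2.5569^0.39 ≈ 1.4421
c* = (1 − s)·y* = (1 − 0.25) × 1.4421 ≈ 1.0816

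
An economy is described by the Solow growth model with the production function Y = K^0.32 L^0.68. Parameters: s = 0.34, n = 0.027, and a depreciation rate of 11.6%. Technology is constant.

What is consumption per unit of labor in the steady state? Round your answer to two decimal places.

c* ≈ 0.99

At the steady state, Δk = 0, so s·k^α = (n + δ)·k.
Rearranging, k^(1−α) = s / (n + δ).
k^0.68 = 0.34 / (0.027 + 0.116) = 0.34 / 0.143 = 2.3776
k* = 2.3776^(1/0.68) ≈ 3.5739
y* = (k*)^α = 3.5739^0.32 ≈ 1.5032
c* = (1 − s)·y* = (1 − 0.34) × 1.5032 ≈ 0.9921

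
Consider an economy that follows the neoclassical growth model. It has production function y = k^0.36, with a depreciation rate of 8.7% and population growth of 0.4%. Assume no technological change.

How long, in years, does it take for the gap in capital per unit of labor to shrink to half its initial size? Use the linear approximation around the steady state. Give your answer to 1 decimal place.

Near the steady state the convergence rate is λ = (1 − α)(n + δ).
λ = (1 − 0.36) × 0.091 = 0.64 × 0.091 = 0.05824
Half-life = ln 2 / λ = 0.6931 / 0.05824 ≈ 11.90 years

half-life ≈ 11.9 years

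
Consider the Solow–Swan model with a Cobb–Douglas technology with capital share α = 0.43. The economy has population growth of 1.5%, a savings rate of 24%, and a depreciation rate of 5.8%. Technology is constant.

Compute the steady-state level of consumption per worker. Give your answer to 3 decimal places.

c* ≈ 1.865

In steady state, investment equals break-even investment: s·k^α = (n + δ)·k.
Dividing both sides by k: k^(1−α) = s / (n + δ).
k^0.57 = 0.24 / (0.015 + 0.058) = 0.24 / 0.073 = 3.2877
k* = 3.2877^(1/0.57) ≈ 8.0692
y* = (k*)^α = 8.0692^0.43 ≈ 2.4544
c* = (1 − s)·y* = (1 − 0.24) × 2.4544 ≈ 1.8653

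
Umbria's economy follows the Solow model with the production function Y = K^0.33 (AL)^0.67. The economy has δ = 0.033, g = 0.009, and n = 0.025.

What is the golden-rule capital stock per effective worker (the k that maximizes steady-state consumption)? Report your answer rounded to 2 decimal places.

k_gold ≈ 10.80

The golden rule sets f'(k) = n + g + δ, i.e. α·k^(α−1) = n + g + δ.
So k^(1−α) = α / (n + g + δ) = 0.33 / 0.067 = 4.9254.
k_gold = 4.9254^(1/0.67) ≈ 10.8018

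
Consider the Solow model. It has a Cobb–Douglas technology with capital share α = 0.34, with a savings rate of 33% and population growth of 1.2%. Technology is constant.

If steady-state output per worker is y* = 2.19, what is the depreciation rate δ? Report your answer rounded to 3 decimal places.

δ ≈ 0.060

At the steady state, Δk = 0, so s·k^α = (n + δ)·k.
Since y* = [s/(n + δ)]^(α/(1−α)), we have s/(n + δ) = (y*)^((1−α)/α) = 2.19^1.9412 = 4.5800.
Therefore n + δ = s / 4.5800 = 0.33 / 4.5800 = 0.0721, so δ = 0.0721 − 0.012 = 0.0601.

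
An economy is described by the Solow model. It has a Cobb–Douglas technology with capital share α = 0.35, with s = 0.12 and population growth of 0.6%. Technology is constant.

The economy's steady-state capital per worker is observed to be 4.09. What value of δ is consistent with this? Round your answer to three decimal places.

δ ≈ 0.042

At the steady state, Δk = 0, so s·k^α = (n + δ)·k.
So s / (n + δ) = (k*)^(1−α) = 4.09^0.65 = 2.4982.
Therefore n + δ = s / 2.4982 = 0.12 / 2.4982 = 0.0480, so δ = 0.0480 − 0.006 = 0.0420.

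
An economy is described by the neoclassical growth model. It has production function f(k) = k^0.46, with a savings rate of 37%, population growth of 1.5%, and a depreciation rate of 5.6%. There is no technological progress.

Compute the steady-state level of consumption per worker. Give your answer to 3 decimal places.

c* ≈ 2.571

At the steady state, Δk = 0, so s·k^α = (n + δ)·k.
Rearranging, k^(1−α) = s / (n + δ).
k^0.54 = 0.37 / (0.015 + 0.056) = 0.37 / 0.071 = 5.2113
k* = 5.2113^(1/0.54) ≈ 21.2656
y* = (k*)^α = 21.2656^0.46 ≈ 4.0807
c* = (1 − s)·y* = (1 − 0.37) × 4.0807 ≈ 2.5708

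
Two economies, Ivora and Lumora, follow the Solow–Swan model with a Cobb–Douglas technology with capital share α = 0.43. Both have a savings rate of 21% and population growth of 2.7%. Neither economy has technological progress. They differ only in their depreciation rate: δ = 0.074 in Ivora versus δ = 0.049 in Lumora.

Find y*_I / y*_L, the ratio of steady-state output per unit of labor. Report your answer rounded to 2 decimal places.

ratio ≈ 0.81

Steady-state y* = [s/(n + δ)]^(α/(1−α)), so the ratio is [ (s_I/(n + δ)_I) / (s_L/(n + δ)_L) ]^0.7544.
s_I/(n + δ)_I = 0.21/0.101 = 2.0792; s_L/(n + δ)_L = 0.21/0.076 = 2.7632.
Ratio = (2.0792/2.7632)^0.7544 = 0.7525^0.7544 ≈ 0.8069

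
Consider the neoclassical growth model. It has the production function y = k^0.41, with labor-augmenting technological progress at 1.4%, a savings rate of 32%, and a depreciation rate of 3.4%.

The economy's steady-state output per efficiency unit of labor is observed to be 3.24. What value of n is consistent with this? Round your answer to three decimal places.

At the steady state, Δk = 0, so s·k^α = (n + g + δ)·k.
Since y* = [s/(n + g + δ)]^(α/(1−α)), we have s/(n + g + δ) = (y*)^((1−α)/α) = 3.24^1.439 = 5.4284.
Therefore n + g + δ = s / 5.4284 = 0.32 / 5.4284 = 0.0589, so n = 0.0589 − 0.048 = 0.0109.

n ≈ 0.011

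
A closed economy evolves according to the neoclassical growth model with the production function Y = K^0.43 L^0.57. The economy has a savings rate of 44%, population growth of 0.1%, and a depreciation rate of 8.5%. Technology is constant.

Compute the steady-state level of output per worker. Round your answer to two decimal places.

Steady state requires s·f(k) = (n + δ)·k, i.e. s·k^α = (n + δ)·k.
Rearranging, k^(1−α) = s / (n + δ).
k^0.57 = 0.44 / (0.001 + 0.085) = 0.44 / 0.086 = 5.1163
k* = 5.1163^(1/0.57) ≈ 17.5300
y* = (k*)^α = 17.5300^0.43 ≈ 3.4263

y* = 3.43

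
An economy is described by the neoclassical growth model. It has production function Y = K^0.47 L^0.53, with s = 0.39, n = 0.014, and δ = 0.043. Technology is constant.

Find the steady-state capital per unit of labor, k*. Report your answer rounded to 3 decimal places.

k* = 37.656

Steady state requires s·f(k) = (n + δ)·k, i.e. s·k^α = (n + δ)·k.
Dividing both sides by k: k^(1−α) = s / (n + δ).
k^0.53 = 0.39 / (0.014 + 0.043) = 0.39 / 0.057 = 6.8421
k* = 6.8421^(1/0.53) ≈ 37.6556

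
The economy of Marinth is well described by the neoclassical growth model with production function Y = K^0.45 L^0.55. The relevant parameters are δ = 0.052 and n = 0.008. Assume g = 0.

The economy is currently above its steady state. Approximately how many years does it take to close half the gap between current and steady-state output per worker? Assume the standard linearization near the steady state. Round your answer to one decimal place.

half-life ≈ 21.0 years

Near the steady state the convergence rate is λ = (1 − α)(n + δ).
λ = (1 − 0.45) × 0.060 = 0.55 × 0.060 = 0.0330
Half-life = ln 2 / λ = 0.6931 / 0.0330 ≈ 21.00 years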